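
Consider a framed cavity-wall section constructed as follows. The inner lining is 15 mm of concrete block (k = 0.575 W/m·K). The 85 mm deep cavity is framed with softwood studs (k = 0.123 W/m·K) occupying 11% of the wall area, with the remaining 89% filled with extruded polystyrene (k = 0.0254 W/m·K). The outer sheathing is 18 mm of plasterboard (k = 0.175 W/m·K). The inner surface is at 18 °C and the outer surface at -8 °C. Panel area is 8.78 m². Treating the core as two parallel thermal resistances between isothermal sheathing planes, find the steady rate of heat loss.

Q ≈ 92 W

Sheathing layers in series; stud and cavity paths in parallel between them.
R_inner = 0.015/(0.575×8.78) = 0.002971 K/W
R_stud  = 0.085/(0.123×0.11×8.78) = 0.7155 K/W
R_cav   = 0.085/(0.0254×0.89×8.78) = 0.4283 K/W
1/R_core = 1/R_stud + 1/R_cav → R_core = 0.2679 K/W
R_outer = 0.018/(0.175×8.78) = 0.01171 K/W
R_total = 0.2826 K/W
Q = ΔT/R_total = 26/0.2826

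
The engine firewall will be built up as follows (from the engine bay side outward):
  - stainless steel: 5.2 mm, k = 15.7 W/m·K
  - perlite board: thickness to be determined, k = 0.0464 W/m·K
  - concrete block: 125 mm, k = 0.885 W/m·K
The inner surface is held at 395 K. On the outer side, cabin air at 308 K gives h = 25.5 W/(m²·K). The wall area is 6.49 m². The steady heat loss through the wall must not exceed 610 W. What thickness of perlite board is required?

L ≈ 34.6 mm

Treating each layer as a thermal resistance in series:
R_stainless steel = L/(kA) = 0.0052/(15.7×6.49) = 5.103×10^-5 K/W
R_concrete block = L/(kA) = 0.125/(0.885×6.49) = 0.02176 K/W
R_outer film = 1/(h_o·A) = 1/(25.5×6.49) = 0.006042 K/W
Sum of the known resistances R_other = 0.02786 K/W
Required total resistance R_tot = ΔT/Q_allow = 87/610 = 0.1426 K/W
R_perlite board = R_tot − R_other = 0.1148 K/W
L = R·k·A = 0.1148×0.0464×6.49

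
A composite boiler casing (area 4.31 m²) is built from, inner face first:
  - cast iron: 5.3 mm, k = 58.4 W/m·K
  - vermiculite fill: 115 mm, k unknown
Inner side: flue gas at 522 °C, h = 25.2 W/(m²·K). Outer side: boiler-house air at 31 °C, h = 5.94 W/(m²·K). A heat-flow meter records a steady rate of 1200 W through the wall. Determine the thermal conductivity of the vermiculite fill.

k ≈ 0.0739 W/(m·K)

Treating each layer as a thermal resistance in series:
R_inner film = 1/(h_i·A) = 1/(25.2×4.31) = 0.009207 K/W
R_cast iron = L/(kA) = 0.0053/(58.4×4.31) = 2.106×10^-5 K/W
R_outer film = 1/(h_o·A) = 1/(5.94×4.31) = 0.03906 K/W
Sum of known resistances R_other = 0.04829 K/W
Total R = ΔT/Q = 491/1200 = 0.4092 K/W
R_vermiculite fill = R_total − R_other = 0.3609 K/W
k = L/(R·A) = 0.115/(0.3609×4.31)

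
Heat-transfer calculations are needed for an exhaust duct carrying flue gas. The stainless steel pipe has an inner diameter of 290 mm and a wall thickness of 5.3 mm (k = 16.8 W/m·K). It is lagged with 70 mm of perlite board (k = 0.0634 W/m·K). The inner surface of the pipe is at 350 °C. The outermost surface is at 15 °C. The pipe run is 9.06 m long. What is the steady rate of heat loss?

Per-layer cylindrical resistances, series-summed:
R_stainless steel pipe wall = ln(150.3/145)/(2π×16.8×9.06) = 3.754×10^-5 K/W
R_perlite board = ln(220.3/150.3)/(2π×0.0634×9.06) = 0.1059 K/W
R_total = 0.106 K/W
Q = ΔT/R_total = 335/0.106

Q ≈ 3160 W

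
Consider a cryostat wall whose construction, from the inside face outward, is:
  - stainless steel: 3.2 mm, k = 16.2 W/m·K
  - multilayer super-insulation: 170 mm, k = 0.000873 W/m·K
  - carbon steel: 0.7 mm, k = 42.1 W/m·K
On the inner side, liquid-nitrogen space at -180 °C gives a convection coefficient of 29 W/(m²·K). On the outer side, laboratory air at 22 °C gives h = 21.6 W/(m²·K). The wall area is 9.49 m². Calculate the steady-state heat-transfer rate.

Q ≈ 9.84 W

Using the resistance-network approach (series):
R_inner film = 1/(h_i·A) = 1/(29×9.49) = 0.003634 K/W
R_stainless steel = L/(kA) = 0.0032/(16.2×9.49) = 2.081×10^-5 K/W
R_multilayer super-insulation = L/(kA) = 0.17/(0.000873×9.49) = 20.52 K/W
R_carbon steel = L/(kA) = 0.0007/(42.1×9.49) = 1.752×10^-6 K/W
R_outer film = 1/(h_o·A) = 1/(21.6×9.49) = 0.004878 K/W
R_total = 20.53 K/W
Q = ΔT / R_total = 202 / 20.53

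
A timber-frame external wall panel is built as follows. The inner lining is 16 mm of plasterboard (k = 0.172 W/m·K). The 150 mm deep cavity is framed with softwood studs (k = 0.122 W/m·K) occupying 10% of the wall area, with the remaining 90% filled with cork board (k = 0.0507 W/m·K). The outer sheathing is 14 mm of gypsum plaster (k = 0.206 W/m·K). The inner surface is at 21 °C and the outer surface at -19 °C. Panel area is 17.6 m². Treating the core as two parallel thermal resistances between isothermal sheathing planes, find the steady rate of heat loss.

Q ≈ 256 W

Sheathing layers in series; stud and cavity paths in parallel between them.
R_inner = 0.016/(0.172×17.6) = 0.005285 K/W
R_stud  = 0.15/(0.122×0.1×17.6) = 0.6986 K/W
R_cav   = 0.15/(0.0507×0.9×17.6) = 0.1868 K/W
1/R_core = 1/R_stud + 1/R_cav → R_core = 0.1474 K/W
R_outer = 0.014/(0.206×17.6) = 0.003861 K/W
R_total = 0.1565 K/W
Q = ΔT/R_total = 40/0.1565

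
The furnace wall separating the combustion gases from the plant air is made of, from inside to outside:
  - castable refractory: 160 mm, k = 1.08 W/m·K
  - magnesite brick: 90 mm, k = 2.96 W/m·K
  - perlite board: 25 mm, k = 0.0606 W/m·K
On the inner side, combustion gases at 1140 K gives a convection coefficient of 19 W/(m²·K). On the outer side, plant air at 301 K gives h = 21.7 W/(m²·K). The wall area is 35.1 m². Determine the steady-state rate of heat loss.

Using the resistance-network approach (series):
R_inner film = 1/(h_i·A) = 1/(19×35.1) = 0.001499 K/W
R_castable refractory = L/(kA) = 0.16/(1.08×35.1) = 0.004221 K/W
R_magnesite brick = L/(kA) = 0.09/(2.96×35.1) = 8.663×10^-4 K/W
R_perlite board = L/(kA) = 0.025/(0.0606×35.1) = 0.01175 K/W
R_outer film = 1/(h_o·A) = 1/(21.7×35.1) = 0.001313 K/W
R_total = 0.01965 K/W
Q = ΔT / R_total = 839 / 0.01965

Q ≈ 42700 W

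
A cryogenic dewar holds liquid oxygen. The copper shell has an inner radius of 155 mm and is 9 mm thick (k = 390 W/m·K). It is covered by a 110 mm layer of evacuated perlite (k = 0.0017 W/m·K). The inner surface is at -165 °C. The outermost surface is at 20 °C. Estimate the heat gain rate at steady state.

Q ≈ 1.61 W

Radial (spherical) resistances in series:
R_copper shell = (1/0.155 − 1/0.164)/(4π×390) = 7.224×10^-5 K/W
R_evacuated perlite = (1/0.164 − 1/0.274)/(4π×0.0017) = 114.6 K/W
R_total = 114.6 K/W
Q = ΔT/R_total = 185/114.6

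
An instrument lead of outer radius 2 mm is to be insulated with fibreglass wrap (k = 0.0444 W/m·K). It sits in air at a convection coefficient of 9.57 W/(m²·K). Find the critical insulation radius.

r_cr ≈ 4.64 mm

For a cylinder r_cr = k/h = 0.0444/9.57
r_cr = 4.64 mm; since the bare radius (2 mm) is below r_cr, adding a thin layer of insulation will *increase* heat loss.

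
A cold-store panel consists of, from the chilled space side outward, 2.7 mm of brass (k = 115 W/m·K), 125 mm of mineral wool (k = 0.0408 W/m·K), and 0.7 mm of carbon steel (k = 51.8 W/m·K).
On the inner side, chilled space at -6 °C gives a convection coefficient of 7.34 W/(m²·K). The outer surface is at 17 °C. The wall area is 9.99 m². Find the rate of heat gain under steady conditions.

Using the resistance-network approach (series):
R_inner film = 1/(h_i·A) = 1/(7.34×9.99) = 0.01364 K/W
R_brass = L/(kA) = 0.0027/(115×9.99) = 2.35×10^-6 K/W
R_mineral wool = L/(kA) = 0.125/(0.0408×9.99) = 0.3067 K/W
R_carbon steel = L/(kA) = 0.0007/(51.8×9.99) = 1.353×10^-6 K/W
R_total = 0.3203 K/W
Q = ΔT / R_total = 23 / 0.3203

Q ≈ 71.8 W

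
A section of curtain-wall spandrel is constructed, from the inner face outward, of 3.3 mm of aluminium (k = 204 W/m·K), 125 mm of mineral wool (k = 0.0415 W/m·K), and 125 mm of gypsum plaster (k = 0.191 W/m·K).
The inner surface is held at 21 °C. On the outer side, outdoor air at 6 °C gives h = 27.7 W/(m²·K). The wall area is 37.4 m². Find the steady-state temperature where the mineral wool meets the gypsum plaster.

Thermal resistances in series:
R_aluminium = L/(kA) = 0.0033/(204×37.4) = 4.325×10^-7 K/W
R_mineral wool = L/(kA) = 0.125/(0.0415×37.4) = 0.08054 K/W
R_gypsum plaster = L/(kA) = 0.125/(0.191×37.4) = 0.0175 K/W
R_outer film = 1/(h_o·A) = 1/(27.7×37.4) = 9.653×10^-4 K/W
R_total = 0.099 K/W;  Q = ΔT/R_total = 15/0.099 = 151.5 W
T_interface = T_inner − Q·ΣR(inner→interface) = 21 − 152×0.08054

T ≈ 8.8 °C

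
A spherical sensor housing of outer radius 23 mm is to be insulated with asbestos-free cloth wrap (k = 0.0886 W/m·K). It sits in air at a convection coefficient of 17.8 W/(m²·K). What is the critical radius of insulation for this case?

For a sphere r_cr = 2k/h = 2×0.0886/17.8
r_cr = 9.96 mm; since the bare radius (23 mm) is above r_cr, any added insulation will reduce heat loss.

r_cr ≈ 9.96 mm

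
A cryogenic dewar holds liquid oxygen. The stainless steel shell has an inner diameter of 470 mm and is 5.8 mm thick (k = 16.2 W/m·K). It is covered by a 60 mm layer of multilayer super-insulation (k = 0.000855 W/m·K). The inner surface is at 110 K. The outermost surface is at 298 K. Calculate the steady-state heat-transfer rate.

Q ≈ 2.44 W

Radial (spherical) resistances in series:
R_stainless steel shell = (1/0.235 − 1/0.2408)/(4π×16.2) = 5.035×10^-4 K/W
R_multilayer super-insulation = (1/0.2408 − 1/0.3008)/(4π×0.000855) = 77.1 K/W
R_total = 77.1 K/W
Q = ΔT/R_total = 188/77.1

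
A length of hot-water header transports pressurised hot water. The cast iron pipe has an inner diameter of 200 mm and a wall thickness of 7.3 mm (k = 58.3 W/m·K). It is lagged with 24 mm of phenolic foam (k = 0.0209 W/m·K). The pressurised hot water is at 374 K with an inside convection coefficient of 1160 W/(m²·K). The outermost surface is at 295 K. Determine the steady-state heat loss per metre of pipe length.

Radial resistances (cylindrical: R_cond = ln(r_o/r_i)/(2πkL), R_conv = 1/(h·2πrL)):
R_inner film = 1/(h_i·2πr₁L) = 1/(1160×2π×0.1×1) = 0.001372 K/W
R_cast iron pipe wall = ln(107.3/100)/(2π×58.3×1) = 1.923×10^-4 K/W
R_phenolic foam = ln(131.3/107.3)/(2π×0.0209×1) = 1.537 K/W
R_total = 1.539 K/W
Q = ΔT/R_total = 79/1.539

q′ ≈ 51.3 W/m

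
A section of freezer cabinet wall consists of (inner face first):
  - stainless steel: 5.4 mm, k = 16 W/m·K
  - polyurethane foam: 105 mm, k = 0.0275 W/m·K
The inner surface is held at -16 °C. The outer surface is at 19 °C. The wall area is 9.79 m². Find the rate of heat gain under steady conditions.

Q ≈ 89.7 W

Treating each layer as a thermal resistance in series:
R_stainless steel = L/(kA) = 0.0054/(16×9.79) = 3.447×10^-5 K/W
R_polyurethane foam = L/(kA) = 0.105/(0.0275×9.79) = 0.39 K/W
R_total = 0.39 K/W
Q = ΔT / R_total = 35 / 0.39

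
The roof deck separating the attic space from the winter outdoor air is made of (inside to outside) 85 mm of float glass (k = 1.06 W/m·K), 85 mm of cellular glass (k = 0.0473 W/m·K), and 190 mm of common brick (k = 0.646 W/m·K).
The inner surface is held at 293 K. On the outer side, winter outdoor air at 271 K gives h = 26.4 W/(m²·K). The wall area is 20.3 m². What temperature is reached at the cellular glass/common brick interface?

Treating each layer as a thermal resistance in series:
R_float glass = L/(kA) = 0.085/(1.06×20.3) = 0.00395 K/W
R_cellular glass = L/(kA) = 0.085/(0.0473×20.3) = 0.08852 K/W
R_common brick = L/(kA) = 0.19/(0.646×20.3) = 0.01449 K/W
R_outer film = 1/(h_o·A) = 1/(26.4×20.3) = 0.001866 K/W
R_total = 0.1088 K/W;  Q = ΔT/R_total = 22/0.1088 = 202.2 W
T_interface = T_inner − Q·ΣR(inner→interface) = 293 − 202×0.09247

T ≈ 274 K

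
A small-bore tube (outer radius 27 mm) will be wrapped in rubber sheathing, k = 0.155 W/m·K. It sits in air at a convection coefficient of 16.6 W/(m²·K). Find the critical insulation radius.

r_cr ≈ 9.34 mm

For a cylinder r_cr = k/h = 0.155/16.6
r_cr = 9.34 mm; since the bare radius (27 mm) is above r_cr, any added insulation will reduce heat loss.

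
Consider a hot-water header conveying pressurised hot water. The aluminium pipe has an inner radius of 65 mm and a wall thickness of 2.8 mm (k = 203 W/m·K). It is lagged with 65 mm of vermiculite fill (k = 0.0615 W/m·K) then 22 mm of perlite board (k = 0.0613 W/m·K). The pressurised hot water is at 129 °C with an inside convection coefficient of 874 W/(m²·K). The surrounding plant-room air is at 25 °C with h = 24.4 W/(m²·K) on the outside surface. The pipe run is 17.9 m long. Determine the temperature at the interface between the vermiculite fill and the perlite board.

Per-layer cylindrical resistances, series-summed:
R_inner film = 1/(h_i·2πr₁L) = 1/(874×2π×0.065×17.9) = 1.565×10^-4 K/W
R_aluminium pipe wall = ln(67.8/65)/(2π×203×17.9) = 1.847×10^-6 K/W
R_vermiculite fill = ln(132.8/67.8)/(2π×0.0615×17.9) = 0.09719 K/W
R_perlite board = ln(154.8/132.8)/(2π×0.0613×17.9) = 0.02223 K/W
R_outer film = 1/(h_o·2πr_oL) = 1/(24.4×2π×0.1548×17.9) = 0.002354 K/W
R_total = 0.1219 K/W
Q = ΔT/R_total = 104/0.1219
Q = 853 W
T_interface = T_inner − Q·ΣR(inner→interface) = 129 − 853×0.09735

T ≈ 46 °C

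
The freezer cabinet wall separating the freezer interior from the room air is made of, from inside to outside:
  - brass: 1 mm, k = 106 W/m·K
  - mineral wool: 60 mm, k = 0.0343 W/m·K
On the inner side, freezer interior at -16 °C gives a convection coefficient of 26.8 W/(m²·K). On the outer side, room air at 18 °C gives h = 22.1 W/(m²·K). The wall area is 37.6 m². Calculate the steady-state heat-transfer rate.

Series thermal resistances:
R_inner film = 1/(h_i·A) = 1/(26.8×37.6) = 9.924×10^-4 K/W
R_brass = L/(kA) = 0.001/(106×37.6) = 2.509×10^-7 K/W
R_mineral wool = L/(kA) = 0.06/(0.0343×37.6) = 0.04652 K/W
R_outer film = 1/(h_o·A) = 1/(22.1×37.6) = 0.001203 K/W
R_total = 0.04872 K/W
Q = ΔT / R_total = 34 / 0.04872

Q ≈ 698 W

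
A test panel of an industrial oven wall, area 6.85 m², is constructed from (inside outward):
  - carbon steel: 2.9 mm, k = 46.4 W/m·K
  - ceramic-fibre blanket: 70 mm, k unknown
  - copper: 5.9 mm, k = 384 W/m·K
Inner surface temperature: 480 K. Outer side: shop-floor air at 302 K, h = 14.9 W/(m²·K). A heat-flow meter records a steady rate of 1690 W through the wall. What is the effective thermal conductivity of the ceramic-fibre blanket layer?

k ≈ 0.107 W/(m·K)

Using the resistance-network approach (series):
R_carbon steel = L/(kA) = 0.0029/(46.4×6.85) = 9.124×10^-6 K/W
R_copper = L/(kA) = 0.0059/(384×6.85) = 2.243×10^-6 K/W
R_outer film = 1/(h_o·A) = 1/(14.9×6.85) = 0.009798 K/W
Sum of known resistances R_other = 0.009809 K/W
Total R = ΔT/Q = 178/1690 = 0.1053 K/W
R_ceramic-fibre blanket = R_total − R_other = 0.09552 K/W
k = L/(R·A) = 0.07/(0.09552×6.85)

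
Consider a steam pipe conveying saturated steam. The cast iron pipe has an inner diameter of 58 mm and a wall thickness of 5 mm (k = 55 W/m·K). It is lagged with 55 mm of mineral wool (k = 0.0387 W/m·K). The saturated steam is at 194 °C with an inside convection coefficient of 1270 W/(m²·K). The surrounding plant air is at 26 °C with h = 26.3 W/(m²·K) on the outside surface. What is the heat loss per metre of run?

Treating each annulus and film as a series resistance:
R_inner film = 1/(h_i·2πr₁L) = 1/(1270×2π×0.029×1) = 0.004321 K/W
R_cast iron pipe wall = ln(34/29)/(2π×55×1) = 4.603×10^-4 K/W
R_mineral wool = ln(89/34)/(2π×0.0387×1) = 3.957 K/W
R_outer film = 1/(h_o·2πr_oL) = 1/(26.3×2π×0.089×1) = 0.06799 K/W
R_total = 4.03 K/W
Q = ΔT/R_total = 168/4.03

q′ ≈ 41.7 W/m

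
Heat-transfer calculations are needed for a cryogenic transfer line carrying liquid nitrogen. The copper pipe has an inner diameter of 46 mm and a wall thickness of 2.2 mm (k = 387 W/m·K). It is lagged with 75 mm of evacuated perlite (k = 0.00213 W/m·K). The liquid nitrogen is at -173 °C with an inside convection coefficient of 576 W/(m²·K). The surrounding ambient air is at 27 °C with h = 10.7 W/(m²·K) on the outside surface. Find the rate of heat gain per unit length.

Radial resistances (cylindrical: R_cond = ln(r_o/r_i)/(2πkL), R_conv = 1/(h·2πrL)):
R_inner film = 1/(h_i·2πr₁L) = 1/(576×2π×0.023×1) = 0.01201 K/W
R_copper pipe wall = ln(25.2/23)/(2π×387×1) = 3.757×10^-5 K/W
R_evacuated perlite = ln(100.2/25.2)/(2π×0.00213×1) = 103.1 K/W
R_outer film = 1/(h_o·2πr_oL) = 1/(10.7×2π×0.1002×1) = 0.1484 K/W
R_total = 103.3 K/W
Q = ΔT/R_total = 200/103.3

q′ ≈ 1.94 W/m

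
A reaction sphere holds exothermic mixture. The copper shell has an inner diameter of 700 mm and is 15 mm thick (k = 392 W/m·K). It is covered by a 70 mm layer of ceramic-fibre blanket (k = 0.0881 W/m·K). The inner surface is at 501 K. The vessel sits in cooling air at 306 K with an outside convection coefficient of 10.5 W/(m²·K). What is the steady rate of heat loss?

Q ≈ 445 W

Radial (spherical) resistances in series:
R_copper shell = (1/0.35 − 1/0.365)/(4π×392) = 2.384×10^-5 K/W
R_ceramic-fibre blanket = (1/0.365 − 1/0.435)/(4π×0.0881) = 0.3982 K/W
R_outer film = 1/(h·4πr_o²) = 1/(10.5×4π×0.435²) = 0.04005 K/W
R_total = 0.4383 K/W
Q = ΔT/R_total = 195/0.4383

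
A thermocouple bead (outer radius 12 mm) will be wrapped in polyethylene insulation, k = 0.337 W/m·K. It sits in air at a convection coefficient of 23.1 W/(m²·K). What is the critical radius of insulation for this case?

r_cr ≈ 29.2 mm

For a sphere r_cr = 2k/h = 2×0.337/23.1
r_cr = 29.2 mm; since the bare radius (12 mm) is below r_cr, adding a thin layer of insulation will *increase* heat loss.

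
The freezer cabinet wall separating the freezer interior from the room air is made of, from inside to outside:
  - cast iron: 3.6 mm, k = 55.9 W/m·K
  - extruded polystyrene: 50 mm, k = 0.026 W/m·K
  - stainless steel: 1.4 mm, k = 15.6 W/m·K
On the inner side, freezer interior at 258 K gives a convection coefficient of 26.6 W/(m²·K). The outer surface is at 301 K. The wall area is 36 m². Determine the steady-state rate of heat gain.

Model the wall as resistances in series:
R_inner film = 1/(h_i·A) = 1/(26.6×36) = 0.001044 K/W
R_cast iron = L/(kA) = 0.0036/(55.9×36) = 1.789×10^-6 K/W
R_extruded polystyrene = L/(kA) = 0.05/(0.026×36) = 0.05342 K/W
R_stainless steel = L/(kA) = 0.0014/(15.6×36) = 2.493×10^-6 K/W
R_total = 0.05447 K/W
Q = ΔT / R_total = 43 / 0.05447

Q ≈ 789 W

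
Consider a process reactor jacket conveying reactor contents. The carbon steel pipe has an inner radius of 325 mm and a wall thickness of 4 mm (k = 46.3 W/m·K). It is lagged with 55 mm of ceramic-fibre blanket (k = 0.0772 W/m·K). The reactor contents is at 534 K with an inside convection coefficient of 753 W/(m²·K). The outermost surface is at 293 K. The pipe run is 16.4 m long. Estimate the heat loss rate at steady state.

Radial resistances (cylindrical: R_cond = ln(r_o/r_i)/(2πkL), R_conv = 1/(h·2πrL)):
R_inner film = 1/(h_i·2πr₁L) = 1/(753×2π×0.325×16.4) = 3.965×10^-5 K/W
R_carbon steel pipe wall = ln(329/325)/(2π×46.3×16.4) = 2.564×10^-6 K/W
R_ceramic-fibre blanket = ln(384/329)/(2π×0.0772×16.4) = 0.01943 K/W
R_total = 0.01947 K/W
Q = ΔT/R_total = 241/0.01947

Q ≈ 12400 W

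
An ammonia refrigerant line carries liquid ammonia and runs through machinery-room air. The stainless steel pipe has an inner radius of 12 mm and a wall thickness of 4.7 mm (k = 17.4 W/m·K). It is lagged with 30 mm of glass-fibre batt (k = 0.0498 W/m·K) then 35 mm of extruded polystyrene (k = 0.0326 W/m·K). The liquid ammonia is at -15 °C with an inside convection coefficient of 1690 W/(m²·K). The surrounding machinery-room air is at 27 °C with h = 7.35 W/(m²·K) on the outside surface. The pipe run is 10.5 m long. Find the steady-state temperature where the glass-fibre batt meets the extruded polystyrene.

Per-layer cylindrical resistances, series-summed:
R_inner film = 1/(h_i·2πr₁L) = 1/(1690×2π×0.012×10.5) = 7.474×10^-4 K/W
R_stainless steel pipe wall = ln(16.7/12)/(2π×17.4×10.5) = 2.879×10^-4 K/W
R_glass-fibre batt = ln(46.7/16.7)/(2π×0.0498×10.5) = 0.313 K/W
R_extruded polystyrene = ln(81.7/46.7)/(2π×0.0326×10.5) = 0.2601 K/W
R_outer film = 1/(h_o·2πr_oL) = 1/(7.35×2π×0.0817×10.5) = 0.02524 K/W
R_total = 0.5993 K/W
Q = ΔT/R_total = 42/0.5993
Q = 70.1 W
T_interface = T_inner + Q·ΣR(inner→interface) = -15 + 70.1×0.314

T ≈ 7.01 °C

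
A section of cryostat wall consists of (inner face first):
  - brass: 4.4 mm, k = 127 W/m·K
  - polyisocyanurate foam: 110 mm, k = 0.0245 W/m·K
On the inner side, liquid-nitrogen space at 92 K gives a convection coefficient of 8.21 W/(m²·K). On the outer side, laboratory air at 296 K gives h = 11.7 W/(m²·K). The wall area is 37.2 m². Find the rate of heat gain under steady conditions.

Q ≈ 1620 W

Series thermal resistances:
R_inner film = 1/(h_i·A) = 1/(8.21×37.2) = 0.003274 K/W
R_brass = L/(kA) = 0.0044/(127×37.2) = 9.313×10^-7 K/W
R_polyisocyanurate foam = L/(kA) = 0.11/(0.0245×37.2) = 0.1207 K/W
R_outer film = 1/(h_o·A) = 1/(11.7×37.2) = 0.002298 K/W
R_total = 0.1263 K/W
Q = ΔT / R_total = 204 / 0.1263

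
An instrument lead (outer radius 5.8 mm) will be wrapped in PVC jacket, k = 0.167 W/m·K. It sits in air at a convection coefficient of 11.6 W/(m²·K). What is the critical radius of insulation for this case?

r_cr ≈ 14.4 mm

For a cylinder r_cr = k/h = 0.167/11.6
r_cr = 14.4 mm; since the bare radius (5.8 mm) is below r_cr, adding a thin layer of insulation will *increase* heat loss.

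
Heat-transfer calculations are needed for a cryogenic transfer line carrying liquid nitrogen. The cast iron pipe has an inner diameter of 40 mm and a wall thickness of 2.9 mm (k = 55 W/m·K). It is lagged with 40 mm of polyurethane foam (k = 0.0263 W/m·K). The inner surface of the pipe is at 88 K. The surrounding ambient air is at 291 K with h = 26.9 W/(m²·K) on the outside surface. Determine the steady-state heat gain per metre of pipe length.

q′ ≈ 32.7 W/m

Treating each annulus and film as a series resistance:
R_cast iron pipe wall = ln(22.9/20)/(2π×55×1) = 3.918×10^-4 K/W
R_polyurethane foam = ln(62.9/22.9)/(2π×0.0263×1) = 6.115 K/W
R_outer film = 1/(h_o·2πr_oL) = 1/(26.9×2π×0.0629×1) = 0.09406 K/W
R_total = 6.209 K/W
Q = ΔT/R_total = 203/6.209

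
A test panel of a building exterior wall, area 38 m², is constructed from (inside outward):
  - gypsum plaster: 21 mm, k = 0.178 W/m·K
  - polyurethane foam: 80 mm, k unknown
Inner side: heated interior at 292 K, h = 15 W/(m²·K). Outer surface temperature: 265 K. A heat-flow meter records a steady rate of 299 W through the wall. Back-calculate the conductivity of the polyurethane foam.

k ≈ 0.0246 W/(m·K)

Thermal resistances in series:
R_inner film = 1/(h_i·A) = 1/(15×38) = 0.001754 K/W
R_gypsum plaster = L/(kA) = 0.021/(0.178×38) = 0.003105 K/W
Sum of known resistances R_other = 0.004859 K/W
Total R = ΔT/Q = 27/299 = 0.0903 K/W
R_polyurethane foam = R_total − R_other = 0.08544 K/W
k = L/(R·A) = 0.08/(0.08544×38)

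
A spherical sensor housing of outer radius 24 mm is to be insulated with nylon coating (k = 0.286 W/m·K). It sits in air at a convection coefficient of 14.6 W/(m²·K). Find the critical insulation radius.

r_cr ≈ 39.2 mm

For a sphere r_cr = 2k/h = 2×0.286/14.6
r_cr = 39.2 mm; since the bare radius (24 mm) is below r_cr, adding a thin layer of insulation will *increase* heat loss.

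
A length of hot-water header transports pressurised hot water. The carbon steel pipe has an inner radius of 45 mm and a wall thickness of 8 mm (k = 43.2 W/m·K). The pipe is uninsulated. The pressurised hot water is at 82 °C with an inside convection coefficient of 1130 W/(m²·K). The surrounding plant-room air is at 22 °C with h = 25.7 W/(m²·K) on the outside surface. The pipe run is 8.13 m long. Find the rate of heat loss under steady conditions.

Cylindrical conduction, so R = ln(r₂/r₁)/(2πkL) per layer, in series:
R_inner film = 1/(h_i·2πr₁L) = 1/(1130×2π×0.045×8.13) = 3.85×10^-4 K/W
R_carbon steel pipe wall = ln(53/45)/(2π×43.2×8.13) = 7.415×10^-5 K/W
R_outer film = 1/(h_o·2πr_oL) = 1/(25.7×2π×0.053×8.13) = 0.01437 K/W
R_total = 0.01483 K/W
Q = ΔT/R_total = 60/0.01483

Q ≈ 4050 W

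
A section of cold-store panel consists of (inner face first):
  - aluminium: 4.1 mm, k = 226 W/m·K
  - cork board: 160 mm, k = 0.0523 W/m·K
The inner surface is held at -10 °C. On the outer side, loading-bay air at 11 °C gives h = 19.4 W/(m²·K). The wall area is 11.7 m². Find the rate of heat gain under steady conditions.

Q ≈ 79 W

Series thermal resistances:
R_aluminium = L/(kA) = 0.0041/(226×11.7) = 1.551×10^-6 K/W
R_cork board = L/(kA) = 0.16/(0.0523×11.7) = 0.2615 K/W
R_outer film = 1/(h_o·A) = 1/(19.4×11.7) = 0.004406 K/W
R_total = 0.2659 K/W
Q = ΔT / R_total = 21 / 0.2659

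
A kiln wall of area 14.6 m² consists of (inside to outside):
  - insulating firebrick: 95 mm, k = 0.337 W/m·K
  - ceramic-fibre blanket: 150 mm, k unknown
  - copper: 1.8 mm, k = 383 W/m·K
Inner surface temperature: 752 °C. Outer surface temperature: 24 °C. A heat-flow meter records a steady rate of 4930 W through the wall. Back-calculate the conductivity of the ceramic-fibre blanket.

Thermal resistances in series:
R_insulating firebrick = L/(kA) = 0.095/(0.337×14.6) = 0.01931 K/W
R_copper = L/(kA) = 0.0018/(383×14.6) = 3.219×10^-7 K/W
Sum of known resistances R_other = 0.01931 K/W
Total R = ΔT/Q = 728/4930 = 0.1477 K/W
R_ceramic-fibre blanket = R_total − R_other = 0.1284 K/W
k = L/(R·A) = 0.15/(0.1284×14.6)

k ≈ 0.08 W/(m·K)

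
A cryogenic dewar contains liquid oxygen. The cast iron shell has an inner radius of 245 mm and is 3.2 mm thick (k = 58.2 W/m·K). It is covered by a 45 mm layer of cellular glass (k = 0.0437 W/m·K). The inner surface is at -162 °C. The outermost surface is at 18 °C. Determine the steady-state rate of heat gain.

For a spherical shell R = (1/r₁ − 1/r₂)/(4πk); film R = 1/(h·4πr²). In series:
R_cast iron shell = (1/0.245 − 1/0.2482)/(4π×58.2) = 7.195×10^-5 K/W
R_cellular glass = (1/0.2482 − 1/0.2932)/(4π×0.0437) = 1.126 K/W
R_total = 1.126 K/W
Q = ΔT/R_total = 180/1.126

Q ≈ 160 W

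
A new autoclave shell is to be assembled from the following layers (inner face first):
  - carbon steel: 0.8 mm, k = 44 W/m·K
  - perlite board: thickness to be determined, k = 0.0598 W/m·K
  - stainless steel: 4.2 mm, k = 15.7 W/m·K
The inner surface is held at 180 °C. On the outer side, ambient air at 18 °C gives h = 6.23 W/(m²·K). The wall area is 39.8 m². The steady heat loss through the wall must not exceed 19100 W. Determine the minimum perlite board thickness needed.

Treating each layer as a thermal resistance in series:
R_carbon steel = L/(kA) = 0.0008/(44×39.8) = 4.568×10^-7 K/W
R_stainless steel = L/(kA) = 0.0042/(15.7×39.8) = 6.722×10^-6 K/W
R_outer film = 1/(h_o·A) = 1/(6.23×39.8) = 0.004033 K/W
Sum of the known resistances R_other = 0.00404 K/W
Required total resistance R_tot = ΔT/Q_allow = 162/19100 = 0.008482 K/W
R_perlite board = R_tot − R_other = 0.004441 K/W
L = R·k·A = 0.004441×0.0598×39.8

L ≈ 10.6 mm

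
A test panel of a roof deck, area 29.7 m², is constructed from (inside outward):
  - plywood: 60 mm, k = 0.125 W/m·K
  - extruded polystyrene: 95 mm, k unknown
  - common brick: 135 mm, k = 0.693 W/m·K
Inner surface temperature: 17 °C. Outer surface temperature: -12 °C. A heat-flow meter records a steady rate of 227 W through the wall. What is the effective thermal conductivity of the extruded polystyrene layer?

k ≈ 0.0305 W/(m·K)

Using the resistance-network approach (series):
R_plywood = L/(kA) = 0.06/(0.125×29.7) = 0.01616 K/W
R_common brick = L/(kA) = 0.135/(0.693×29.7) = 0.006559 K/W
Sum of known resistances R_other = 0.02272 K/W
Total R = ΔT/Q = 29/227 = 0.1278 K/W
R_extruded polystyrene = R_total − R_other = 0.105 K/W
k = L/(R·A) = 0.095/(0.105×29.7)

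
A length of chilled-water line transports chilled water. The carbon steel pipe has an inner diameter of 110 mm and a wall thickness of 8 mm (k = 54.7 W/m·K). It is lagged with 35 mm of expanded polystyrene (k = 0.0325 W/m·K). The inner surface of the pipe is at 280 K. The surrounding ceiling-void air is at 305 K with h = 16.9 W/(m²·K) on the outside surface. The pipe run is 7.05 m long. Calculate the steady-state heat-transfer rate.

Q ≈ 78 W

For a radial system each layer contributes R = ln(r_out/r_in)/(2πkL); films add R = 1/(hA).
R_carbon steel pipe wall = ln(63/55)/(2π×54.7×7.05) = 5.605×10^-5 K/W
R_expanded polystyrene = ln(98/63)/(2π×0.0325×7.05) = 0.3069 K/W
R_outer film = 1/(h_o·2πr_oL) = 1/(16.9×2π×0.098×7.05) = 0.01363 K/W
R_total = 0.3206 K/W
Q = ΔT/R_total = 25/0.3206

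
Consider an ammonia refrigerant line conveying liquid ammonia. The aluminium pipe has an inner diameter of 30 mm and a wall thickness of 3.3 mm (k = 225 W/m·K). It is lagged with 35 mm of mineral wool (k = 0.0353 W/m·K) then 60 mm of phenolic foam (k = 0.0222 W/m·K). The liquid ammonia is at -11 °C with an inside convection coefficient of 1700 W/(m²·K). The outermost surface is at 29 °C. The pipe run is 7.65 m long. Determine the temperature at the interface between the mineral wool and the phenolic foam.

T ≈ 7.87 °C

Cylindrical conduction, so R = ln(r₂/r₁)/(2πkL) per layer, in series:
R_inner film = 1/(h_i·2πr₁L) = 1/(1700×2π×0.015×7.65) = 8.159×10^-4 K/W
R_aluminium pipe wall = ln(18.3/15)/(2π×225×7.65) = 1.839×10^-5 K/W
R_mineral wool = ln(53.3/18.3)/(2π×0.0353×7.65) = 0.6301 K/W
R_phenolic foam = ln(113.3/53.3)/(2π×0.0222×7.65) = 0.7067 K/W
R_total = 1.338 K/W
Q = ΔT/R_total = 40/1.338
Q = 29.9 W
T_interface = T_inner + Q·ΣR(inner→interface) = -11 + 29.9×0.6309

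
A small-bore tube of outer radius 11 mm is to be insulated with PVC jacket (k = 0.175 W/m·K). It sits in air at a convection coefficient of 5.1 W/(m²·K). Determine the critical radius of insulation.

For a cylinder r_cr = k/h = 0.175/5.1
r_cr = 34.3 mm; since the bare radius (11 mm) is below r_cr, adding a thin layer of insulation will *increase* heat loss.

r_cr ≈ 34.3 mm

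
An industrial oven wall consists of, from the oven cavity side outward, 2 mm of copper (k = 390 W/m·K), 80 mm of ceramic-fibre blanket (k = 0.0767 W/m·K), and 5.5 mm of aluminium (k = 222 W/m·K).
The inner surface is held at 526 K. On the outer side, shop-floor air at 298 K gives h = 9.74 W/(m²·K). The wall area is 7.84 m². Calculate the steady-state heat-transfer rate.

Q ≈ 1560 W

Treating each layer as a thermal resistance in series:
R_copper = L/(kA) = 0.002/(390×7.84) = 6.541×10^-7 K/W
R_ceramic-fibre blanket = L/(kA) = 0.08/(0.0767×7.84) = 0.133 K/W
R_aluminium = L/(kA) = 0.0055/(222×7.84) = 3.16×10^-6 K/W
R_outer film = 1/(h_o·A) = 1/(9.74×7.84) = 0.0131 K/W
R_total = 0.1461 K/W
Q = ΔT / R_total = 228 / 0.1461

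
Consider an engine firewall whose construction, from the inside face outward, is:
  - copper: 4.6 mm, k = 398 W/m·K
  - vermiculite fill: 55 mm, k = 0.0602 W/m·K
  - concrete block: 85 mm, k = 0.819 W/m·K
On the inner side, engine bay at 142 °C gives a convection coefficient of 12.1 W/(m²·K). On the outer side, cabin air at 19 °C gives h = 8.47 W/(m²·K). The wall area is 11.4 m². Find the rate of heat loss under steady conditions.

Series thermal resistances:
R_inner film = 1/(h_i·A) = 1/(12.1×11.4) = 0.00725 K/W
R_copper = L/(kA) = 0.0046/(398×11.4) = 1.014×10^-6 K/W
R_vermiculite fill = L/(kA) = 0.055/(0.0602×11.4) = 0.08014 K/W
R_concrete block = L/(kA) = 0.085/(0.819×11.4) = 0.009104 K/W
R_outer film = 1/(h_o·A) = 1/(8.47×11.4) = 0.01036 K/W
R_total = 0.1069 K/W
Q = ΔT / R_total = 123 / 0.1069

Q ≈ 1150 W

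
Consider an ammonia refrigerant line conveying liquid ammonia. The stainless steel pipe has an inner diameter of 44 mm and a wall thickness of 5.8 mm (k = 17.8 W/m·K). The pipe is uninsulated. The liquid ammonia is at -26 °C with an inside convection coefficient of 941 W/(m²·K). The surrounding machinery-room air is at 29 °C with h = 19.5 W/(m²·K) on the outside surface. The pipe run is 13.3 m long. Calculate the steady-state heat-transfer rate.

Q ≈ 2410 W

Per-layer cylindrical resistances, series-summed:
R_inner film = 1/(h_i·2πr₁L) = 1/(941×2π×0.022×13.3) = 5.78×10^-4 K/W
R_stainless steel pipe wall = ln(27.8/22)/(2π×17.8×13.3) = 1.573×10^-4 K/W
R_outer film = 1/(h_o·2πr_oL) = 1/(19.5×2π×0.0278×13.3) = 0.02207 K/W
R_total = 0.02281 K/W
Q = ΔT/R_total = 55/0.02281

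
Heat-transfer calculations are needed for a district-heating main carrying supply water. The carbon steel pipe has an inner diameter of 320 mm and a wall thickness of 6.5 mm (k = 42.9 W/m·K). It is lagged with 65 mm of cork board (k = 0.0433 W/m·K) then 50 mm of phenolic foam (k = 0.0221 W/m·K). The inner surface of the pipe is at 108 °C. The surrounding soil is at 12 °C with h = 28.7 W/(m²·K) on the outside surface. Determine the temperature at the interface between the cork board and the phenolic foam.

T ≈ 63.9 °C

Cylindrical conduction, so R = ln(r₂/r₁)/(2πkL) per layer, in series:
R_carbon steel pipe wall = ln(166.5/160)/(2π×42.9×1) = 1.477×10^-4 K/W
R_cork board = ln(231.5/166.5)/(2π×0.0433×1) = 1.211 K/W
R_phenolic foam = ln(281.5/231.5)/(2π×0.0221×1) = 1.408 K/W
R_outer film = 1/(h_o·2πr_oL) = 1/(28.7×2π×0.2815×1) = 0.0197 K/W
R_total = 2.64 K/W
Q = ΔT/R_total = 96/2.64
Q = 36.4 W/m
T_interface = T_inner − Q·ΣR(inner→interface) = 108 − 36.4×1.212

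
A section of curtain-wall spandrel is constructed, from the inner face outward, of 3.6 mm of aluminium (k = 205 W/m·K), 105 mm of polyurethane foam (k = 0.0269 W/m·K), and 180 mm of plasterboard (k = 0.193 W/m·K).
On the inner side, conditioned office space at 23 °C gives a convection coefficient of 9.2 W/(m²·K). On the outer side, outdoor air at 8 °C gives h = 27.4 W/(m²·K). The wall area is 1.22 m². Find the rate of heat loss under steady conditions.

Using the resistance-network approach (series):
R_inner film = 1/(h_i·A) = 1/(9.2×1.22) = 0.08909 K/W
R_aluminium = L/(kA) = 0.0036/(205×1.22) = 1.439×10^-5 K/W
R_polyurethane foam = L/(kA) = 0.105/(0.0269×1.22) = 3.199 K/W
R_plasterboard = L/(kA) = 0.18/(0.193×1.22) = 0.7645 K/W
R_outer film = 1/(h_o·A) = 1/(27.4×1.22) = 0.02992 K/W
R_total = 4.083 K/W
Q = ΔT / R_total = 15 / 4.083

Q ≈ 3.67 W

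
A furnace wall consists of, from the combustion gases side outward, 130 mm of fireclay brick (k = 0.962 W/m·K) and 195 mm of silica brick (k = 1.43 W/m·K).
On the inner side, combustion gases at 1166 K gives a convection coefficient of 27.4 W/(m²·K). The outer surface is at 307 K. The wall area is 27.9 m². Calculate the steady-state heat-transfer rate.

Thermal resistances in series:
R_inner film = 1/(h_i·A) = 1/(27.4×27.9) = 0.001308 K/W
R_fireclay brick = L/(kA) = 0.13/(0.962×27.9) = 0.004844 K/W
R_silica brick = L/(kA) = 0.195/(1.43×27.9) = 0.004888 K/W
R_total = 0.01104 K/W
Q = ΔT / R_total = 859 / 0.01104

Q ≈ 77800 W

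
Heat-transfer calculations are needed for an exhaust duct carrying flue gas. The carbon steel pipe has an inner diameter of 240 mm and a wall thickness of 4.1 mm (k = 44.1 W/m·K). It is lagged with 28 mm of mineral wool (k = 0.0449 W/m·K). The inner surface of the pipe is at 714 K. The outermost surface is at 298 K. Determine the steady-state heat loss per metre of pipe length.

Per-layer cylindrical resistances, series-summed:
R_carbon steel pipe wall = ln(124.1/120)/(2π×44.1×1) = 1.212×10^-4 K/W
R_mineral wool = ln(152.1/124.1)/(2π×0.0449×1) = 0.7212 K/W
R_total = 0.7213 K/W
Q = ΔT/R_total = 416/0.7213

q′ ≈ 577 W/m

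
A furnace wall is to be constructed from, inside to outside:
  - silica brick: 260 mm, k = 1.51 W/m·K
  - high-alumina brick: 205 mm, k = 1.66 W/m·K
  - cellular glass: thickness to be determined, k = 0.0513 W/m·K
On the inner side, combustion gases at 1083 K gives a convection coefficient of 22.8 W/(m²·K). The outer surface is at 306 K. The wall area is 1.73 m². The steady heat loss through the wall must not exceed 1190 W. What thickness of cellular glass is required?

Treating each layer as a thermal resistance in series:
R_inner film = 1/(h_i·A) = 1/(22.8×1.73) = 0.02535 K/W
R_silica brick = L/(kA) = 0.26/(1.51×1.73) = 0.09953 K/W
R_high-alumina brick = L/(kA) = 0.205/(1.66×1.73) = 0.07138 K/W
Sum of the known resistances R_other = 0.1963 K/W
Required total resistance R_tot = ΔT/Q_allow = 777/1190 = 0.6529 K/W
R_cellular glass = R_tot − R_other = 0.4567 K/W
L = R·k·A = 0.4567×0.0513×1.73

L ≈ 40.5 mm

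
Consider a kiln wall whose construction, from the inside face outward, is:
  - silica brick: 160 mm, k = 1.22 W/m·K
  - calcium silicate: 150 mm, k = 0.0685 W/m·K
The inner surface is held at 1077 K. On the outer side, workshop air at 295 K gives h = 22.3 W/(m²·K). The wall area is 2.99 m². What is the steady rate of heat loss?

Using the resistance-network approach (series):
R_silica brick = L/(kA) = 0.16/(1.22×2.99) = 0.04386 K/W
R_calcium silicate = L/(kA) = 0.15/(0.0685×2.99) = 0.7324 K/W
R_outer film = 1/(h_o·A) = 1/(22.3×2.99) = 0.015 K/W
R_total = 0.7912 K/W
Q = ΔT / R_total = 782 / 0.7912

Q ≈ 988 W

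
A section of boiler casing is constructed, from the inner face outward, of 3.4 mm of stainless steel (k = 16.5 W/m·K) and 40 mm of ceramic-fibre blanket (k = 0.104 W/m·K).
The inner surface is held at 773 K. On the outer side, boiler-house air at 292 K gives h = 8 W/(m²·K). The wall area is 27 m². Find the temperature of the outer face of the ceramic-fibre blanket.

T ≈ 410 K

Model the wall as resistances in series:
R_stainless steel = L/(kA) = 0.0034/(16.5×27) = 7.632×10^-6 K/W
R_ceramic-fibre blanket = L/(kA) = 0.04/(0.104×27) = 0.01425 K/W
R_outer film = 1/(h_o·A) = 1/(8×27) = 0.00463 K/W
R_total = 0.01888 K/W;  Q = ΔT/R_total = 481/0.01888 = 25470 W
T_interface = T_inner − Q·ΣR(inner→interface) = 773 − 25500×0.01425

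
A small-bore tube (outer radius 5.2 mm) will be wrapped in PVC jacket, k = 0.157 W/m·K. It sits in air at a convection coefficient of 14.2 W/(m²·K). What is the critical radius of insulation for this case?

r_cr ≈ 11.1 mm

For a cylinder r_cr = k/h = 0.157/14.2
r_cr = 11.1 mm; since the bare radius (5.2 mm) is below r_cr, adding a thin layer of insulation will *increase* heat loss.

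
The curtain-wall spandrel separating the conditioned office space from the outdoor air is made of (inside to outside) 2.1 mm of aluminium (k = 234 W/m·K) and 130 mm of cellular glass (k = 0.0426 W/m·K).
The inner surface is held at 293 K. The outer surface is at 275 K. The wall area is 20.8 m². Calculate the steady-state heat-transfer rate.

Using the resistance-network approach (series):
R_aluminium = L/(kA) = 0.0021/(234×20.8) = 4.315×10^-7 K/W
R_cellular glass = L/(kA) = 0.13/(0.0426×20.8) = 0.1467 K/W
R_total = 0.1467 K/W
Q = ΔT / R_total = 18 / 0.1467

Q ≈ 123 W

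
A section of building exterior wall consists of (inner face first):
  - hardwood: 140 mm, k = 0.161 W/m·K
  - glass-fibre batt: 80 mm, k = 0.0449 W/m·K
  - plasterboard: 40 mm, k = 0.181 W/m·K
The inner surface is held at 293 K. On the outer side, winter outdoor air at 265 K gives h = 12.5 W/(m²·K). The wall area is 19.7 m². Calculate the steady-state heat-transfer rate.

Model the wall as resistances in series:
R_hardwood = L/(kA) = 0.14/(0.161×19.7) = 0.04414 K/W
R_glass-fibre batt = L/(kA) = 0.08/(0.0449×19.7) = 0.09044 K/W
R_plasterboard = L/(kA) = 0.04/(0.181×19.7) = 0.01122 K/W
R_outer film = 1/(h_o·A) = 1/(12.5×19.7) = 0.004061 K/W
R_total = 0.1499 K/W
Q = ΔT / R_total = 28 / 0.1499

Q ≈ 187 W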